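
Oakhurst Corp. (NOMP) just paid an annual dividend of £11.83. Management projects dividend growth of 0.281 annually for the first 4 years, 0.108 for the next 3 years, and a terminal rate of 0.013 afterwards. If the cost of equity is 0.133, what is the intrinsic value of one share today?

Three-stage DDM. Project D₁…D_7; terminal Gordon value at t=7 with g = 0.013; discount at r = 0.133.
D_1 = 15.1542
D_2 = 19.4126
D_3 = 24.8675
D_4 = 31.8553
D_5 = 35.2956
D_6 = 39.1076
D_7 = 43.3312
TV_7 = 43.8945/(0.133−0.013) = 365.7874
P₀ = Σ Dₜ/(1+r)ᵗ + TV_7/(1+r)^7 = 273.0219

£273.02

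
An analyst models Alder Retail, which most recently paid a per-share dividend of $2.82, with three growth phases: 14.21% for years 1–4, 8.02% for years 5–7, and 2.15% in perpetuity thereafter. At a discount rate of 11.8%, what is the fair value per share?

$49.83

Three-stage DDM. Project D₁…D_7; terminal Gordon value at t=7 with g = 0.0215; discount at r = 0.118.
D_1 = 3.2207
D_2 = 3.6784
D_3 = 4.2011
D_4 = 4.7981
D_5 = 5.1829
D_6 = 5.5985
D_7 = 6.0475
TV_7 = 6.1776/(0.118−0.0215) = 64.0161
P₀ = Σ Dₜ/(1+r)ᵗ + TV_7/(1+r)^7 = 49.8276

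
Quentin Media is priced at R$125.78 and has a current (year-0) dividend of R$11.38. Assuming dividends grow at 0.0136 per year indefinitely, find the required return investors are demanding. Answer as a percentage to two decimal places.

10.53%

Rearranging the constant-growth DDM: r = D₁/P₀ + g.
D₁ = 11.38 × (1 + 0.0136) = 11.5348.
r = 11.5348 / 125.78 + 0.0136 = 0.09171 + 0.0136 = 0.10531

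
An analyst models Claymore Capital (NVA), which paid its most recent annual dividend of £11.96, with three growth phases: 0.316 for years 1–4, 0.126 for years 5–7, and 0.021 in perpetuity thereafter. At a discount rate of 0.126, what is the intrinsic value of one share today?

£355.66

Three-stage DDM. Project D₁…D_7; terminal Gordon value at t=7 with g = 0.021; discount at r = 0.126.
D_1 = 15.7394
D_2 = 20.7130
D_3 = 27.2583
D_4 = 35.8719
D_5 = 40.3918
D_6 = 45.4812
D_7 = 51.2118
TV_7 = 52.2872/(0.126−0.021) = 497.9736
P₀ = Σ Dₜ/(1+r)ᵗ + TV_7/(1+r)^7 = 355.6581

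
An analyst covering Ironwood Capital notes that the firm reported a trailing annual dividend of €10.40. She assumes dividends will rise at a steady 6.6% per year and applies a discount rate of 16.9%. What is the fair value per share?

€107.63

Gordon growth model: P₀ = D₁/(r − g). D₁ = 10.40 × (1 + 0.066) = 11.0864.
P₀ = 11.0864 / (0.169 − 0.066) = 11.0864 / 0.103 = 107.6350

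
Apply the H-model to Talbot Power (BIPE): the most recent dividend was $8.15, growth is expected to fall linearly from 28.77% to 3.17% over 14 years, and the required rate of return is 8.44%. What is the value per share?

$436.68

H-model: P₀ = D₀[(1+g_L) + H(g_S−g_L)]/(r−g_L), with H = 14/2 = 7.
P₀ = 8.15 × [(1+0.0317) + 7×(0.2877−0.0317)] / (0.0844−0.0317)
   = 8.15 × 2.8237 / 0.0527 = 436.6823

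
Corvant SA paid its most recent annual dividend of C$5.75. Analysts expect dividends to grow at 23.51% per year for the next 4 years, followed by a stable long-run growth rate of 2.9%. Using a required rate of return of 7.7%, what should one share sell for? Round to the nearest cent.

C$245.97

Two-stage DDM. Project D₁…D_4 at 0.2351, terminal growth 0.029, discount at r = 0.077.
D_1 = 7.1018
D_2 = 8.7715
D_3 = 10.8336
D_4 = 13.3806
Terminal value at t=4: TV = D_5/(r−g) = 13.7687/(0.077−0.029) = 286.8471
P₀ = 7.1018/(1+0.077)^1 + 8.7715/(1+0.077)^2 + 10.8336/(1+0.077)^3 + 13.3806/(1+0.077)^4 + 286.8471/(1+0.077)^4 = 245.9737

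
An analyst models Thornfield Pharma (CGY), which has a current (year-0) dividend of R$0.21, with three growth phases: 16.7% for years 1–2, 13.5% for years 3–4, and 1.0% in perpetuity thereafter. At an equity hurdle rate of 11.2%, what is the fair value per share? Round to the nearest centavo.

R$3.31

Three-stage DDM. Project D₁…D_4; terminal Gordon value at t=4 with g = 0.01; discount at r = 0.112.
D_1 = 0.2451
D_2 = 0.2860
D_3 = 0.3246
D_4 = 0.3684
TV_4 = 0.3721/(0.112−0.01) = 3.6482
P₀ = Σ Dₜ/(1+r)ᵗ + TV_4/(1+r)^4 = 3.3146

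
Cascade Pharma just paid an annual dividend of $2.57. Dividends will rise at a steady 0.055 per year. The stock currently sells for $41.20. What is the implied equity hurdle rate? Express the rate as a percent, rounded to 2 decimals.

Rearranging the constant-growth DDM: r = D₁/P₀ + g.
D₁ = 2.57 × (1 + 0.055) = 2.7113.
r = 2.7113 / 41.20 + 0.055 = 0.06581 + 0.055 = 0.12081

12.08%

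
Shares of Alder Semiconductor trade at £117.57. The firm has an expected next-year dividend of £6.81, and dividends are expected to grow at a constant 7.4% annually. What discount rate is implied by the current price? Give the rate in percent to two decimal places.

13.19%

Rearranging the constant-growth DDM: r = D₁/P₀ + g.
r = 6.8100 / 117.57 + 0.074 = 0.05792 + 0.074 = 0.13192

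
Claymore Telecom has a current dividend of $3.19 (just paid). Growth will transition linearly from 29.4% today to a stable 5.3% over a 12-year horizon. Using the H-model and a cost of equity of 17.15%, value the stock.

H-model: P₀ = D₀[(1+g_L) + H(g_S−g_L)]/(r−g_L), with H = 12/2 = 6.
P₀ = 3.19 × [(1+0.053) + 6×(0.294−0.053)] / (0.1715−0.053)
   = 3.19 × 2.4990 / 0.1185 = 67.2727

$67.27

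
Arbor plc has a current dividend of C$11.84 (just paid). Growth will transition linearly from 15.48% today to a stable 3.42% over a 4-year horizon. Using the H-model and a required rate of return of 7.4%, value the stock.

H-model: P₀ = D₀[(1+g_L) + H(g_S−g_L)]/(r−g_L), with H = 4/2 = 2.
P₀ = 11.84 × [(1+0.0342) + 2×(0.1548−0.0342)] / (0.074−0.0342)
   = 11.84 × 1.2754 / 0.0398 = 379.4155

C$379.42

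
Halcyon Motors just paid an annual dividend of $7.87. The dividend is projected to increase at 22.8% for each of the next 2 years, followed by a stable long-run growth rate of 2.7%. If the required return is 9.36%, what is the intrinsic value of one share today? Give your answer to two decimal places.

Two-stage DDM. Project D₁…D_2 at 0.228, terminal growth 0.027, discount at r = 0.0936.
D_1 = 9.6644
D_2 = 11.8678
Terminal value at t=2: TV = D_3/(r−g) = 12.1883/(0.0936−0.027) = 183.0070
P₀ = 9.6644/(1+0.0936)^1 + 11.8678/(1+0.0936)^2 + 183.0070/(1+0.0936)^2 = 171.7813

$171.78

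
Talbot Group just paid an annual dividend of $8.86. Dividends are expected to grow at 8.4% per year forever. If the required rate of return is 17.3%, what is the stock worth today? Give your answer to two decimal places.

Gordon growth model: P₀ = D₁/(r − g). D₁ = 8.86 × (1 + 0.084) = 9.6042.
P₀ = 9.6042 / (0.173 − 0.084) = 9.6042 / 0.089 = 107.9128

$107.91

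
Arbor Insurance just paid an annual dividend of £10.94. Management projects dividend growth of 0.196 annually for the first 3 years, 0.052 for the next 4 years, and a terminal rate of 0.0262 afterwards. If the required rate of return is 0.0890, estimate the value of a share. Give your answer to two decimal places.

£299.14

Three-stage DDM. Project D₁…D_7; terminal Gordon value at t=7 with g = 0.0262; discount at r = 0.089.
D_1 = 13.0842
D_2 = 15.6488
D_3 = 18.7159
D_4 = 19.6891
D_5 = 20.7130
D_6 = 21.7900
D_7 = 22.9231
TV_7 = 23.5237/(0.089−0.0262) = 374.5814
P₀ = Σ Dₜ/(1+r)ᵗ + TV_7/(1+r)^7 = 299.1404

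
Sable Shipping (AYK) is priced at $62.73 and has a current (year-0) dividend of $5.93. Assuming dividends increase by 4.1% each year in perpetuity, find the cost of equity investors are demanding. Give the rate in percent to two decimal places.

13.94%

Rearranging the constant-growth DDM: r = D₁/P₀ + g.
D₁ = 5.93 × (1 + 0.041) = 6.1731.
r = 6.1731 / 62.73 + 0.041 = 0.09841 + 0.041 = 0.13941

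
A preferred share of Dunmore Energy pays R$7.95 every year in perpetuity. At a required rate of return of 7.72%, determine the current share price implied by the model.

Zero-growth DDM (perpetuity): P₀ = D/r = 7.95 / 0.0772 = 102.9793

R$102.98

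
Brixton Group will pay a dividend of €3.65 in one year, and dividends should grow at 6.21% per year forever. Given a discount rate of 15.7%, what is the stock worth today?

Gordon growth model: P₀ = D₁/(r − g), with D₁ = 3.65 given directly.
P₀ = 3.6500 / (0.157 − 0.0621) = 3.6500 / 0.0949 = 38.4615

€38.46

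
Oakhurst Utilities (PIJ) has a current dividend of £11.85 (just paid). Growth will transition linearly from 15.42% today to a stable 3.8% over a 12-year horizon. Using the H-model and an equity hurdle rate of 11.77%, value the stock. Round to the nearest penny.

£257.99

H-model: P₀ = D₀[(1+g_L) + H(g_S−g_L)]/(r−g_L), with H = 12/2 = 6.
P₀ = 11.85 × [(1+0.038) + 6×(0.1542−0.038)] / (0.1177−0.038)
   = 11.85 × 1.7352 / 0.0797 = 257.9940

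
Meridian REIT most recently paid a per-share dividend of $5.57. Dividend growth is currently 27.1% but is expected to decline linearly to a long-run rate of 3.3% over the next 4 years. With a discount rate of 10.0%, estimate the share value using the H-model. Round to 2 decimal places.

$125.45

H-model: P₀ = D₀[(1+g_L) + H(g_S−g_L)]/(r−g_L), with H = 4/2 = 2.
P₀ = 5.57 × [(1+0.033) + 2×(0.271−0.033)] / (0.1−0.033)
   = 5.57 × 1.5090 / 0.067 = 125.4497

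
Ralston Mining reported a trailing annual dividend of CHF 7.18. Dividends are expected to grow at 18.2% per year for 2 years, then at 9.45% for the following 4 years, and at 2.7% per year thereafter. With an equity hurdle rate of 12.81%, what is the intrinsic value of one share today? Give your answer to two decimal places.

CHF 115.61

Three-stage DDM. Project D₁…D_6; terminal Gordon value at t=6 with g = 0.027; discount at r = 0.1281.
D_1 = 8.4868
D_2 = 10.0314
D_3 = 10.9793
D_4 = 12.0169
D_5 = 13.1525
D_6 = 14.3954
TV_6 = 14.7840/(0.1281−0.027) = 146.2318
P₀ = Σ Dₜ/(1+r)ᵗ + TV_6/(1+r)^6 = 115.6073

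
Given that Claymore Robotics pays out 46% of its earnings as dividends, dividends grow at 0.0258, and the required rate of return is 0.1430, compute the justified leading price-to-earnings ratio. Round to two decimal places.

3.92

Justified leading P/E = b/(r−g) = 0.46/(0.143−0.0258) = 3.9249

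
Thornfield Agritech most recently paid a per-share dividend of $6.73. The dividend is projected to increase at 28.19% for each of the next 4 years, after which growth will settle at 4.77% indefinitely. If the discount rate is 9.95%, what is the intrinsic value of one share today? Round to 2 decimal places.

$291.61

Two-stage DDM. Project D₁…D_4 at 0.2819, terminal growth 0.0477, discount at r = 0.0995.
D_1 = 8.6272
D_2 = 11.0592
D_3 = 14.1768
D_4 = 18.1732
Terminal value at t=4: TV = D_5/(r−g) = 19.0401/(0.0995−0.0477) = 367.5690
P₀ = 8.6272/(1+0.0995)^1 + 11.0592/(1+0.0995)^2 + 14.1768/(1+0.0995)^3 + 18.1732/(1+0.0995)^4 + 367.5690/(1+0.0995)^4 = 291.6070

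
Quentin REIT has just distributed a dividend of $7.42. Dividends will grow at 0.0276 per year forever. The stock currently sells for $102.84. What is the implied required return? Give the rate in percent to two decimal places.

10.17%

Rearranging the constant-growth DDM: r = D₁/P₀ + g.
D₁ = 7.42 × (1 + 0.0276) = 7.6248.
r = 7.6248 / 102.84 + 0.0276 = 0.07414 + 0.0276 = 0.10174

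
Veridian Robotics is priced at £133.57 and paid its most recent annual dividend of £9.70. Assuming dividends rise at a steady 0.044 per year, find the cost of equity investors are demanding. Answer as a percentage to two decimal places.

Rearranging the constant-growth DDM: r = D₁/P₀ + g.
D₁ = 9.70 × (1 + 0.044) = 10.1268.
r = 10.1268 / 133.57 + 0.044 = 0.07582 + 0.044 = 0.11982

11.98%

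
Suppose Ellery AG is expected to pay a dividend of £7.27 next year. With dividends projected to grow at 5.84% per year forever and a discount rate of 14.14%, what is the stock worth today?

£87.59

Gordon growth model: P₀ = D₁/(r − g), with D₁ = 7.27 given directly.
P₀ = 7.2700 / (0.1414 − 0.0584) = 7.2700 / 0.083 = 87.5904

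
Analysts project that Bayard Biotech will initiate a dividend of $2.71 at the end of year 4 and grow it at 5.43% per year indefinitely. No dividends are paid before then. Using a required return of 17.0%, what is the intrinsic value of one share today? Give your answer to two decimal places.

Deferred-dividend DDM. At t=3 the remaining stream is a growing perpetuity with first payment D_4 = 2.71.
V_3 = D_4/(r−g) = 2.71/(0.17−0.0543) = 23.4226
P₀ = V_3/(1+r)^3 = 23.4226/(1+0.17)^3 = 14.6244

$14.62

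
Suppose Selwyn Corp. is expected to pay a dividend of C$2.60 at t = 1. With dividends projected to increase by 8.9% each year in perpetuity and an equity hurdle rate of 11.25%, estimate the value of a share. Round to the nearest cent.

C$110.64

Gordon growth model: P₀ = D₁/(r − g), with D₁ = 2.60 given directly.
P₀ = 2.6000 / (0.1125 − 0.089) = 2.6000 / 0.0235 = 110.6383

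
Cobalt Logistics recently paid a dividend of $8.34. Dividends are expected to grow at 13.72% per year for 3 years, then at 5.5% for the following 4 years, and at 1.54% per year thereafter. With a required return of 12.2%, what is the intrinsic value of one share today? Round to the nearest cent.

$120.21

Three-stage DDM. Project D₁…D_7; terminal Gordon value at t=7 with g = 0.0154; discount at r = 0.122.
D_1 = 9.4842
D_2 = 10.7855
D_3 = 12.2653
D_4 = 12.9398
D_5 = 13.6515
D_6 = 14.4024
D_7 = 15.1945
TV_7 = 15.4285/(0.122−0.0154) = 144.7326
P₀ = Σ Dₜ/(1+r)ᵗ + TV_7/(1+r)^7 = 120.2106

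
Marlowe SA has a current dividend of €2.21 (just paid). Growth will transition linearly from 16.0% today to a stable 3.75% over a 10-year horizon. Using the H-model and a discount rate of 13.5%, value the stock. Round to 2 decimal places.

H-model: P₀ = D₀[(1+g_L) + H(g_S−g_L)]/(r−g_L), with H = 10/2 = 5.
P₀ = 2.21 × [(1+0.0375) + 5×(0.16−0.0375)] / (0.135−0.0375)
   = 2.21 × 1.6500 / 0.0975 = 37.4000

€37.40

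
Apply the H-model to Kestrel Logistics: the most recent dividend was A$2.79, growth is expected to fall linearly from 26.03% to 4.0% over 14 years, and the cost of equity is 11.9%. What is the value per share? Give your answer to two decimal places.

H-model: P₀ = D₀[(1+g_L) + H(g_S−g_L)]/(r−g_L), with H = 14/2 = 7.
P₀ = 2.79 × [(1+0.04) + 7×(0.2603−0.04)] / (0.119−0.04)
   = 2.79 × 2.5821 / 0.079 = 91.1906

A$91.19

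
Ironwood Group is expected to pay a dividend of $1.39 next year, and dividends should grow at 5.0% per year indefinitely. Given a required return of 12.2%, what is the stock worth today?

Gordon growth model: P₀ = D₁/(r − g), with D₁ = 1.39 given directly.
P₀ = 1.3900 / (0.122 − 0.05) = 1.3900 / 0.072 = 19.3056

$19.31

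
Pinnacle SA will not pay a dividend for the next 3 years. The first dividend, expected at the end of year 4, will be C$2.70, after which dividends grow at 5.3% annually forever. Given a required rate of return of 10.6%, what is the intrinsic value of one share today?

Deferred-dividend DDM. At t=3 the remaining stream is a growing perpetuity with first payment D_4 = 2.70.
V_3 = D_4/(r−g) = 2.70/(0.106−0.053) = 50.9434
P₀ = V_3/(1+r)^3 = 50.9434/(1+0.106)^3 = 37.6550

C$37.65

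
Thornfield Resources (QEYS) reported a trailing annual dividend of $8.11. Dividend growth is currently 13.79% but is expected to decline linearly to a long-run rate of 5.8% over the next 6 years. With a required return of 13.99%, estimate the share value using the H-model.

$128.50

H-model: P₀ = D₀[(1+g_L) + H(g_S−g_L)]/(r−g_L), with H = 6/2 = 3.
P₀ = 8.11 × [(1+0.058) + 3×(0.1379−0.058)] / (0.1399−0.058)
   = 8.11 × 1.2977 / 0.0819 = 128.5024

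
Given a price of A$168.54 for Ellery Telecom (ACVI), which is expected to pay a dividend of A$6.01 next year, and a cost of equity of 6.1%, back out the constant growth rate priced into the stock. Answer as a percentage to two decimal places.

2.53%

From P₀ = D₁/(r − g), the implied growth is g = r − D₁/P₀.
g = 0.061 − 6.01/168.54 = 0.061 − 0.03566 = 0.02534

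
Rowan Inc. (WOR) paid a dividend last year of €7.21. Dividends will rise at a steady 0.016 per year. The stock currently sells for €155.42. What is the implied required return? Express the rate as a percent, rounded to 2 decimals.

Rearranging the constant-growth DDM: r = D₁/P₀ + g.
D₁ = 7.21 × (1 + 0.016) = 7.3254.
r = 7.3254 / 155.42 + 0.016 = 0.04713 + 0.016 = 0.06313

6.31%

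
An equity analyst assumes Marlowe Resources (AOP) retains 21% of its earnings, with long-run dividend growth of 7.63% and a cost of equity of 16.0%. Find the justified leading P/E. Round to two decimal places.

9.44

Payout ratio b = 1 − 0.21 = 0.79.
Justified leading P/E = b/(r−g) = 0.79/(0.16−0.0763) = 9.4385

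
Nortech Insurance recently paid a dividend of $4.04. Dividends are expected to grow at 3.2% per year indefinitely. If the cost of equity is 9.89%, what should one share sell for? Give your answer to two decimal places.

Gordon growth model: P₀ = D₁/(r − g). D₁ = 4.04 × (1 + 0.032) = 4.1693.
P₀ = 4.1693 / (0.0989 − 0.032) = 4.1693 / 0.0669 = 62.3211

$62.32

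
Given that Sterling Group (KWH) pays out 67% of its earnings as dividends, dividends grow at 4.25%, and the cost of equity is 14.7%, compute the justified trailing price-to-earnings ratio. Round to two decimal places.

Justified trailing P/E = b(1+g)/(r−g) = 0.67×(1+0.0425)/(0.147−0.0425) = 6.6840

6.68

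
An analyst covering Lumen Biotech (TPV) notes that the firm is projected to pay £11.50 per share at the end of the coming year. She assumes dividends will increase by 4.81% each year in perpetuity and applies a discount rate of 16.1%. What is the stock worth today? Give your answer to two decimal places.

Gordon growth model: P₀ = D₁/(r − g), with D₁ = 11.50 given directly.
P₀ = 11.5000 / (0.161 − 0.0481) = 11.5000 / 0.1129 = 101.8601

£101.86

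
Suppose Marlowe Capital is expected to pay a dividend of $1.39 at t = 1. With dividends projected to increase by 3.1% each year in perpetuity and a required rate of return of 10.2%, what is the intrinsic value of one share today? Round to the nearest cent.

$19.58

Gordon growth model: P₀ = D₁/(r − g), with D₁ = 1.39 given directly.
P₀ = 1.3900 / (0.102 − 0.031) = 1.3900 / 0.071 = 19.5775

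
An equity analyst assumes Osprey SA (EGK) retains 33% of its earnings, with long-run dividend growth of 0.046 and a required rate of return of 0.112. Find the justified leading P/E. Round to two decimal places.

10.15

Payout ratio b = 1 − 0.33 = 0.67.
Justified leading P/E = b/(r−g) = 0.67/(0.112−0.046) = 10.1515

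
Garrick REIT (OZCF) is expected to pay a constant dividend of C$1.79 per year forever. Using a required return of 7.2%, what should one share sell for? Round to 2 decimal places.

C$24.86

Zero-growth DDM (perpetuity): P₀ = D/r = 1.79 / 0.072 = 24.8611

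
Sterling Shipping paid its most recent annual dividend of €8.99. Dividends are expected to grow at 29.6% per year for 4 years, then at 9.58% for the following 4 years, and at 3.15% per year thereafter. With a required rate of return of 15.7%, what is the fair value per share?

€191.25

Three-stage DDM. Project D₁…D_8; terminal Gordon value at t=8 with g = 0.0315; discount at r = 0.157.
D_1 = 11.6510
D_2 = 15.0997
D_3 = 19.5693
D_4 = 25.3618
D_5 = 27.7914
D_6 = 30.4539
D_7 = 33.3713
D_8 = 36.5683
TV_8 = 37.7202/(0.157−0.0315) = 300.5595
P₀ = Σ Dₜ/(1+r)ᵗ + TV_8/(1+r)^8 = 191.2462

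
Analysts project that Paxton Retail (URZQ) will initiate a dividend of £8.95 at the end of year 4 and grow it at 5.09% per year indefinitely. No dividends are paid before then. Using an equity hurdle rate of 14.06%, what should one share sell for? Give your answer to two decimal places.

£67.24

Deferred-dividend DDM. At t=3 the remaining stream is a growing perpetuity with first payment D_4 = 8.95.
V_3 = D_4/(r−g) = 8.95/(0.1406−0.0509) = 99.7770
P₀ = V_3/(1+r)^3 = 99.7770/(1+0.1406)^3 = 67.2404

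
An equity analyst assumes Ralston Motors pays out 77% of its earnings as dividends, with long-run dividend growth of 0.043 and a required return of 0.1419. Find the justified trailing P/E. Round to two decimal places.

8.12

Justified trailing P/E = b(1+g)/(r−g) = 0.77×(1+0.043)/(0.1419−0.043) = 8.1204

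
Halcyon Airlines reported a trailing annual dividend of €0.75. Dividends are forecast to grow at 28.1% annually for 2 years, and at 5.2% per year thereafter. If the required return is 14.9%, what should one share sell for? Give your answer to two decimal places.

€11.88

Two-stage DDM. Project D₁…D_2 at 0.281, terminal growth 0.052, discount at r = 0.149.
D_1 = 0.9608
D_2 = 1.2307
Terminal value at t=2: TV = D_3/(r−g) = 1.2947/(0.149−0.052) = 13.3476
P₀ = 0.9608/(1+0.149)^1 + 1.2307/(1+0.149)^2 + 13.3476/(1+0.149)^2 = 11.8787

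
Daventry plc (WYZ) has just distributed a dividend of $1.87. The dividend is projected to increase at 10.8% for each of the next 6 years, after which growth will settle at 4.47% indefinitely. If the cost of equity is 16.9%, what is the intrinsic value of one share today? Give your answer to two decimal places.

$20.74

Two-stage DDM. Project D₁…D_6 at 0.108, terminal growth 0.0447, discount at r = 0.169.
D_1 = 2.0720
D_2 = 2.2957
D_3 = 2.5437
D_4 = 2.8184
D_5 = 3.1228
D_6 = 3.4600
Terminal value at t=6: TV = D_7/(r−g) = 3.6147/(0.169−0.0447) = 29.0804
P₀ = 2.0720/(1+0.169)^1 + 2.2957/(1+0.169)^2 + 2.5437/(1+0.169)^3 + 2.8184/(1+0.169)^4 + 3.1228/(1+0.169)^5 + 3.4600/(1+0.169)^6 + 29.0804/(1+0.169)^6 = 20.7350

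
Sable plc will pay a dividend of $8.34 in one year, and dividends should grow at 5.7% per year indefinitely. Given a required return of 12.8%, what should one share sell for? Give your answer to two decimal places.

Gordon growth model: P₀ = D₁/(r − g), with D₁ = 8.34 given directly.
P₀ = 8.3400 / (0.128 − 0.057) = 8.3400 / 0.071 = 117.4648

$117.46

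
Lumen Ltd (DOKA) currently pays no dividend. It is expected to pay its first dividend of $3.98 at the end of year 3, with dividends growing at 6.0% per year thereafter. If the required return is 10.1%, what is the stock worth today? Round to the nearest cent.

$80.08

Deferred-dividend DDM. At t=2 the remaining stream is a growing perpetuity with first payment D_3 = 3.98.
V_2 = D_3/(r−g) = 3.98/(0.101−0.06) = 97.0732
P₀ = V_2/(1+r)^2 = 97.0732/(1+0.101)^2 = 80.0801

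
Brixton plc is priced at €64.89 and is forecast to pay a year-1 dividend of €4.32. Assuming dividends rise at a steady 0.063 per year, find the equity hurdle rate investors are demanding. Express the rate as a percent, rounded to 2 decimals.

Rearranging the constant-growth DDM: r = D₁/P₀ + g.
r = 4.3200 / 64.89 + 0.063 = 0.06657 + 0.063 = 0.12957

12.96%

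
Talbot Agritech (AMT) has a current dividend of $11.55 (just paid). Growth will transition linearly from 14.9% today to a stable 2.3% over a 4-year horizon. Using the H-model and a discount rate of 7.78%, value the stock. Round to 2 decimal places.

H-model: P₀ = D₀[(1+g_L) + H(g_S−g_L)]/(r−g_L), with H = 4/2 = 2.
P₀ = 11.55 × [(1+0.023) + 2×(0.149−0.023)] / (0.0778−0.023)
   = 11.55 × 1.2750 / 0.0548 = 268.7272

$268.73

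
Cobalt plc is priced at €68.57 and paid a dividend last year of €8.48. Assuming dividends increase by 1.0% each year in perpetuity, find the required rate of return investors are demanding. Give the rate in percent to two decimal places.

Rearranging the constant-growth DDM: r = D₁/P₀ + g.
D₁ = 8.48 × (1 + 0.01) = 8.5648.
r = 8.5648 / 68.57 + 0.01 = 0.12491 + 0.01 = 0.13491

13.49%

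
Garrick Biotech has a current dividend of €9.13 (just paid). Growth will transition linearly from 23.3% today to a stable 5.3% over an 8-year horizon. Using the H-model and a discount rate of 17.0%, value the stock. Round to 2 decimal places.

€138.35

H-model: P₀ = D₀[(1+g_L) + H(g_S−g_L)]/(r−g_L), with H = 8/2 = 4.
P₀ = 9.13 × [(1+0.053) + 4×(0.233−0.053)] / (0.17−0.053)
   = 9.13 × 1.7730 / 0.117 = 138.3546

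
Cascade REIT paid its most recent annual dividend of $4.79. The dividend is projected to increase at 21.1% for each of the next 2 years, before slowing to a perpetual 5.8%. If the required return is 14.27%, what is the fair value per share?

$77.65

Two-stage DDM. Project D₁…D_2 at 0.211, terminal growth 0.058, discount at r = 0.1427.
D_1 = 5.8007
D_2 = 7.0246
Terminal value at t=2: TV = D_3/(r−g) = 7.4321/(0.1427−0.058) = 87.7457
P₀ = 5.8007/(1+0.1427)^1 + 7.0246/(1+0.1427)^2 + 87.7457/(1+0.1427)^2 = 77.6548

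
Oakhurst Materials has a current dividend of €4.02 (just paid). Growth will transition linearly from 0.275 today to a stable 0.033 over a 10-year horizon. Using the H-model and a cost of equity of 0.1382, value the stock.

€85.71

H-model: P₀ = D₀[(1+g_L) + H(g_S−g_L)]/(r−g_L), with H = 10/2 = 5.
P₀ = 4.02 × [(1+0.033) + 5×(0.275−0.033)] / (0.1382−0.033)
   = 4.02 × 2.2430 / 0.1052 = 85.7116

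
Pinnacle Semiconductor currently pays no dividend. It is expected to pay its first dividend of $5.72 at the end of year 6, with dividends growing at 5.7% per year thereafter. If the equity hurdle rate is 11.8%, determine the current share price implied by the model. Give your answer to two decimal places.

$53.69

Deferred-dividend DDM. At t=5 the remaining stream is a growing perpetuity with first payment D_6 = 5.72.
V_5 = D_6/(r−g) = 5.72/(0.118−0.057) = 93.7705
P₀ = V_5/(1+r)^5 = 93.7705/(1+0.118)^5 = 53.6855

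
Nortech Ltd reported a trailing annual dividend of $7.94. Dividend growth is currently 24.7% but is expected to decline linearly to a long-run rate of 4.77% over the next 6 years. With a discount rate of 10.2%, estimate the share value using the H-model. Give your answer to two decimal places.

H-model: P₀ = D₀[(1+g_L) + H(g_S−g_L)]/(r−g_L), with H = 6/2 = 3.
P₀ = 7.94 × [(1+0.0477) + 3×(0.247−0.0477)] / (0.102−0.0477)
   = 7.94 × 1.6456 / 0.0543 = 240.6273

$240.63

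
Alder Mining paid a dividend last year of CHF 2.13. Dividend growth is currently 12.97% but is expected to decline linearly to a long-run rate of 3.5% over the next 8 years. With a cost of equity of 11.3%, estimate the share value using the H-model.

CHF 38.61

H-model: P₀ = D₀[(1+g_L) + H(g_S−g_L)]/(r−g_L), with H = 8/2 = 4.
P₀ = 2.13 × [(1+0.035) + 4×(0.1297−0.035)] / (0.113−0.035)
   = 2.13 × 1.4138 / 0.078 = 38.6076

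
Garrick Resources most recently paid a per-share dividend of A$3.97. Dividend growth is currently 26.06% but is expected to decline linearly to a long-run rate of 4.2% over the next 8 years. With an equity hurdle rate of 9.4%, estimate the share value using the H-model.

A$146.31

H-model: P₀ = D₀[(1+g_L) + H(g_S−g_L)]/(r−g_L), with H = 8/2 = 4.
P₀ = 3.97 × [(1+0.042) + 4×(0.2606−0.042)] / (0.094−0.042)
   = 3.97 × 1.9164 / 0.052 = 146.3098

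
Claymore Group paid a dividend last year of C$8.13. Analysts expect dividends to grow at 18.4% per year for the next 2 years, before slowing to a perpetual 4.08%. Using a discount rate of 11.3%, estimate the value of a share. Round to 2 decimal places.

Two-stage DDM. Project D₁…D_2 at 0.184, terminal growth 0.0408, discount at r = 0.113.
D_1 = 9.6259
D_2 = 11.3971
Terminal value at t=2: TV = D_3/(r−g) = 11.8621/(0.113−0.0408) = 164.2949
P₀ = 9.6259/(1+0.113)^1 + 11.3971/(1+0.113)^2 + 164.2949/(1+0.113)^2 = 150.4765

C$150.48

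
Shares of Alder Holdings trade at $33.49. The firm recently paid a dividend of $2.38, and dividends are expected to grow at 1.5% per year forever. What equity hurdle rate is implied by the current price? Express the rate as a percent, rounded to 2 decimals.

Rearranging the constant-growth DDM: r = D₁/P₀ + g.
D₁ = 2.38 × (1 + 0.015) = 2.4157.
r = 2.4157 / 33.49 + 0.015 = 0.07213 + 0.015 = 0.08713

8.71%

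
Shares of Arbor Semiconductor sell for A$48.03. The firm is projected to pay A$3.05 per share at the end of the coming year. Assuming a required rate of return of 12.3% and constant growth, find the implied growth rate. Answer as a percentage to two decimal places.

5.95%

From P₀ = D₁/(r − g), the implied growth is g = r − D₁/P₀.
g = 0.123 − 3.05/48.03 = 0.123 − 0.06350 = 0.05950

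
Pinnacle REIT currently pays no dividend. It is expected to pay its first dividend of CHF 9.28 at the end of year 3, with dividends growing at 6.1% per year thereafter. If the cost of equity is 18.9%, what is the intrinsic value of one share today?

CHF 51.28

Deferred-dividend DDM. At t=2 the remaining stream is a growing perpetuity with first payment D_3 = 9.28.
V_2 = D_3/(r−g) = 9.28/(0.189−0.061) = 72.5000
P₀ = V_2/(1+r)^2 = 72.5000/(1+0.189)^2 = 51.2831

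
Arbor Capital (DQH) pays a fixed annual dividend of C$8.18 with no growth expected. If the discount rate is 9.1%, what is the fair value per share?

C$89.89

Zero-growth DDM (perpetuity): P₀ = D/r = 8.18 / 0.091 = 89.8901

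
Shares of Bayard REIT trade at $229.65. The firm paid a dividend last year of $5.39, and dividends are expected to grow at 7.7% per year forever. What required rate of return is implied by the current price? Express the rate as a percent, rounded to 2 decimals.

Rearranging the constant-growth DDM: r = D₁/P₀ + g.
D₁ = 5.39 × (1 + 0.077) = 5.8050.
r = 5.8050 / 229.65 + 0.077 = 0.02528 + 0.077 = 0.10228

10.23%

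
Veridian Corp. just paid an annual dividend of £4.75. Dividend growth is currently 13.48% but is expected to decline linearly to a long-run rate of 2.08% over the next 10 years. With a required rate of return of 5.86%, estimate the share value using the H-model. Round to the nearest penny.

£199.90

H-model: P₀ = D₀[(1+g_L) + H(g_S−g_L)]/(r−g_L), with H = 10/2 = 5.
P₀ = 4.75 × [(1+0.0208) + 5×(0.1348−0.0208)] / (0.0586−0.0208)
   = 4.75 × 1.5908 / 0.0378 = 199.9021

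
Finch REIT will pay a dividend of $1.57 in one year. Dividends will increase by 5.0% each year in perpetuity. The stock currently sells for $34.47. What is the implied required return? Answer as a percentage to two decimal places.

Rearranging the constant-growth DDM: r = D₁/P₀ + g.
r = 1.5700 / 34.47 + 0.05 = 0.04555 + 0.05 = 0.09555

9.55%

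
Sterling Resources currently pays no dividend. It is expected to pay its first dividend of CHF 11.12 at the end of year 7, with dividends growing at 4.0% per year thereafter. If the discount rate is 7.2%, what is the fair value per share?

CHF 228.97

Deferred-dividend DDM. At t=6 the remaining stream is a growing perpetuity with first payment D_7 = 11.12.
V_6 = D_7/(r−g) = 11.12/(0.072−0.04) = 347.5000
P₀ = V_6/(1+r)^6 = 347.5000/(1+0.072)^6 = 228.9740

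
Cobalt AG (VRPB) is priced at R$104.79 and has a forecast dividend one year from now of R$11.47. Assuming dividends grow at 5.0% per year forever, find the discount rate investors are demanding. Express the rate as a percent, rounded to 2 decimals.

15.95%

Rearranging the constant-growth DDM: r = D₁/P₀ + g.
r = 11.4700 / 104.79 + 0.05 = 0.10946 + 0.05 = 0.15946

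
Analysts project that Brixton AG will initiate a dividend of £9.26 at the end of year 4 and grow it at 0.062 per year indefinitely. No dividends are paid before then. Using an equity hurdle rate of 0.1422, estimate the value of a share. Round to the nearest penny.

Deferred-dividend DDM. At t=3 the remaining stream is a growing perpetuity with first payment D_4 = 9.26.
V_3 = D_4/(r−g) = 9.26/(0.1422−0.062) = 115.4613
P₀ = V_3/(1+r)^3 = 115.4613/(1+0.1422)^3 = 77.4837

£77.48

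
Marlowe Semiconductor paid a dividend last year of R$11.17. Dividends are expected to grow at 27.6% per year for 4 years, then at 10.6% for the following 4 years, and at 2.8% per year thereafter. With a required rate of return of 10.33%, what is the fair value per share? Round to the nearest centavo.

R$421.05

Three-stage DDM. Project D₁…D_8; terminal Gordon value at t=8 with g = 0.028; discount at r = 0.1033.
D_1 = 14.2529
D_2 = 18.1867
D_3 = 23.2063
D_4 = 29.6112
D_5 = 32.7500
D_6 = 36.2215
D_7 = 40.0610
D_8 = 44.3074
TV_8 = 45.5480/(0.1033−0.028) = 604.8874
P₀ = Σ Dₜ/(1+r)ᵗ + TV_8/(1+r)^8 = 421.0508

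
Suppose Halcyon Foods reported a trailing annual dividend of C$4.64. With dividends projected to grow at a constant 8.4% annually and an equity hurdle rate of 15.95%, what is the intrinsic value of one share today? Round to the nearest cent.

Gordon growth model: P₀ = D₁/(r − g). D₁ = 4.64 × (1 + 0.084) = 5.0298.
P₀ = 5.0298 / (0.1595 − 0.084) = 5.0298 / 0.0755 = 66.6193

C$66.62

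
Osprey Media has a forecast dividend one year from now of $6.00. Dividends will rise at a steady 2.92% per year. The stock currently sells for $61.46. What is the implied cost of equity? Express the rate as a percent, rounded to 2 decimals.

12.68%

Rearranging the constant-growth DDM: r = D₁/P₀ + g.
r = 6.0000 / 61.46 + 0.0292 = 0.09762 + 0.0292 = 0.12682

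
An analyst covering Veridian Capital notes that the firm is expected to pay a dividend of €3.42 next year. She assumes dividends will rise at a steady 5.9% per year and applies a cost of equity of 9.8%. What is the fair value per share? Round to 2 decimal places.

€87.69

Gordon growth model: P₀ = D₁/(r − g), with D₁ = 3.42 given directly.
P₀ = 3.4200 / (0.098 − 0.059) = 3.4200 / 0.039 = 87.6923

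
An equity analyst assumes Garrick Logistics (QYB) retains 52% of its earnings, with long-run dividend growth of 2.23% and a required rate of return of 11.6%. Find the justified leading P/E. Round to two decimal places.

Payout ratio b = 1 − 0.52 = 0.48.
Justified leading P/E = b/(r−g) = 0.48/(0.116−0.0223) = 5.1227

5.12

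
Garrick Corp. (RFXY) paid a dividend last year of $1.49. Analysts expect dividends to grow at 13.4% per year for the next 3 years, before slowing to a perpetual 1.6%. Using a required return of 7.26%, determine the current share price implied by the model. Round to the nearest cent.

Two-stage DDM. Project D₁…D_3 at 0.134, terminal growth 0.016, discount at r = 0.0726.
D_1 = 1.6897
D_2 = 1.9161
D_3 = 2.1728
Terminal value at t=3: TV = D_4/(r−g) = 2.2076/(0.0726−0.016) = 39.0034
P₀ = 1.6897/(1+0.0726)^1 + 1.9161/(1+0.0726)^2 + 2.1728/(1+0.0726)^3 + 39.0034/(1+0.0726)^3 = 36.6090

$36.61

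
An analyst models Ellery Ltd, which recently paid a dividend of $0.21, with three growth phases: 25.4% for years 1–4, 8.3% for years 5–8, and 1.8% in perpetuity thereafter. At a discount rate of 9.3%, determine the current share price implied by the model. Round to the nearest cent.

Three-stage DDM. Project D₁…D_8; terminal Gordon value at t=8 with g = 0.018; discount at r = 0.093.
D_1 = 0.2633
D_2 = 0.3302
D_3 = 0.4141
D_4 = 0.5193
D_5 = 0.5624
D_6 = 0.6091
D_7 = 0.6596
D_8 = 0.7144
TV_8 = 0.7272/(0.093−0.018) = 9.6964
P₀ = Σ Dₜ/(1+r)ᵗ + TV_8/(1+r)^8 = 7.3812

$7.38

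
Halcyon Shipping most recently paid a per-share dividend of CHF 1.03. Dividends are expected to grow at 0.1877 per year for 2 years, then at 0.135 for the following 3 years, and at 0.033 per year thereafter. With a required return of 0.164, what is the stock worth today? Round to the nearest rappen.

CHF 13.02

Three-stage DDM. Project D₁…D_5; terminal Gordon value at t=5 with g = 0.033; discount at r = 0.164.
D_1 = 1.2233
D_2 = 1.4530
D_3 = 1.6491
D_4 = 1.8717
D_5 = 2.1244
TV_5 = 2.1945/(0.164−0.033) = 16.7520
P₀ = Σ Dₜ/(1+r)ᵗ + TV_5/(1+r)^5 = 13.0226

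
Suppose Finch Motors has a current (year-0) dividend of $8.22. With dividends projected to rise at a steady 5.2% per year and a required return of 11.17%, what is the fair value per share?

Gordon growth model: P₀ = D₁/(r − g). D₁ = 8.22 × (1 + 0.052) = 8.6474.
P₀ = 8.6474 / (0.1117 − 0.052) = 8.6474 / 0.0597 = 144.8482

$144.85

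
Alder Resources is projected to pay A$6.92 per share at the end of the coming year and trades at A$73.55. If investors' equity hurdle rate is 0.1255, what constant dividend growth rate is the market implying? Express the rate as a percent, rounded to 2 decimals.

From P₀ = D₁/(r − g), the implied growth is g = r − D₁/P₀.
g = 0.1255 − 6.92/73.55 = 0.1255 − 0.09409 = 0.03141

3.14%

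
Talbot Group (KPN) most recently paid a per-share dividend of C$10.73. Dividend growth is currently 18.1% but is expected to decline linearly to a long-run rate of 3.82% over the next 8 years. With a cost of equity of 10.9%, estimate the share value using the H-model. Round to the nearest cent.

H-model: P₀ = D₀[(1+g_L) + H(g_S−g_L)]/(r−g_L), with H = 8/2 = 4.
P₀ = 10.73 × [(1+0.0382) + 4×(0.181−0.0382)] / (0.109−0.0382)
   = 10.73 × 1.6094 / 0.0708 = 243.9105

C$243.91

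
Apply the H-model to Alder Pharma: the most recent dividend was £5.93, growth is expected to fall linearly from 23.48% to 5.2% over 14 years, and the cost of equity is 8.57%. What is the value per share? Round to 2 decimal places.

£410.28

H-model: P₀ = D₀[(1+g_L) + H(g_S−g_L)]/(r−g_L), with H = 14/2 = 7.
P₀ = 5.93 × [(1+0.052) + 7×(0.2348−0.052)] / (0.0857−0.052)
   = 5.93 × 2.3316 / 0.0337 = 410.2786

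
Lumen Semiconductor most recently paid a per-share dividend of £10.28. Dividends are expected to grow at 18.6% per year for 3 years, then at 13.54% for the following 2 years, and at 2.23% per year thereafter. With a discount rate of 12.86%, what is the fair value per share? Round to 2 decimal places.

Three-stage DDM. Project D₁…D_5; terminal Gordon value at t=5 with g = 0.0223; discount at r = 0.1286.
D_1 = 12.1921
D_2 = 14.4598
D_3 = 17.1493
D_4 = 19.4714
D_5 = 22.1078
TV_5 = 22.6008/(0.1286−0.0223) = 212.6131
P₀ = Σ Dₜ/(1+r)ᵗ + TV_5/(1+r)^5 = 174.2755

£174.28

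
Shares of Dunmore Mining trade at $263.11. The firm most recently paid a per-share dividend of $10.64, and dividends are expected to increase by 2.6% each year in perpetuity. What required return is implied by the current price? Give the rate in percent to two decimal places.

Rearranging the constant-growth DDM: r = D₁/P₀ + g.
D₁ = 10.64 × (1 + 0.026) = 10.9166.
r = 10.9166 / 263.11 + 0.026 = 0.04149 + 0.026 = 0.06749

6.75%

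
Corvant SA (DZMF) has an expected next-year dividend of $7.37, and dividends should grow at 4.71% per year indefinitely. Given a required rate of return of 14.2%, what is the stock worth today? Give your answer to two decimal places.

Gordon growth model: P₀ = D₁/(r − g), with D₁ = 7.37 given directly.
P₀ = 7.3700 / (0.142 − 0.0471) = 7.3700 / 0.0949 = 77.6607

$77.66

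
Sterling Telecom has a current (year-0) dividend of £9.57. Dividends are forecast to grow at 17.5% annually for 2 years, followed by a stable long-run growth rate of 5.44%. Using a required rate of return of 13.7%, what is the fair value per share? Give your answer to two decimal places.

£150.57

Two-stage DDM. Project D₁…D_2 at 0.175, terminal growth 0.0544, discount at r = 0.137.
D_1 = 11.2448
D_2 = 13.2126
Terminal value at t=2: TV = D_3/(r−g) = 13.9313/(0.137−0.0544) = 168.6604
P₀ = 11.2448/(1+0.137)^1 + 13.2126/(1+0.137)^2 + 168.6604/(1+0.137)^2 = 150.5746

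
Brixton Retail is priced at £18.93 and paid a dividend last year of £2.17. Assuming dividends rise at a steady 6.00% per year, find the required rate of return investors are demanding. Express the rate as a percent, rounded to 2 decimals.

Rearranging the constant-growth DDM: r = D₁/P₀ + g.
D₁ = 2.17 × (1 + 0.06) = 2.3002.
r = 2.3002 / 18.93 + 0.06 = 0.12151 + 0.06 = 0.18151

18.15%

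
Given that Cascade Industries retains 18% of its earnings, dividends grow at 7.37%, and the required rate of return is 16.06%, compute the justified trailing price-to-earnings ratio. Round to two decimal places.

Payout ratio b = 1 − 0.18 = 0.82.
Justified trailing P/E = b(1+g)/(r−g) = 0.82×(1+0.0737)/(0.1606−0.0737) = 10.1316

10.13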